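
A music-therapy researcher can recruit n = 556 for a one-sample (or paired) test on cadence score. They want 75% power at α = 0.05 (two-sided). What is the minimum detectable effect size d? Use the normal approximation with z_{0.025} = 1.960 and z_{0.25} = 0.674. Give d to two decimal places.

d_min ≈ 0.11

For a single sample (or paired design) of n = 556: d_min = (z_{α/2} + z_β)/√n.
z-sum = 1.960 + 0.674 = 2.634.
d_min = 2.634 / √556 = 2.634 / 23.580 = 0.112.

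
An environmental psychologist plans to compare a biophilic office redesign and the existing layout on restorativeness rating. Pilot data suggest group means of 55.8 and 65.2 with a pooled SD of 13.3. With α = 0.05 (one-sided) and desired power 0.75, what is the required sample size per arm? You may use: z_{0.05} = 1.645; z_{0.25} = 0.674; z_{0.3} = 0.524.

Cohen's d = |M₁ − M₂| / SD_pooled = |55.8 − 65.2| / 13.3 = 9.4 / 13.3 = 0.707.
For two independent groups with equal n: n = 2·((z_{α} + z_β) / d)².
z_{α} + z_β = 1.645 + 0.674 = 2.319.
n = 2 × (2.319 / 0.707)² = 2 × 3.280² = 2 × 10.76 = 21.5.
Round up to the next whole participant.

n = 22 per group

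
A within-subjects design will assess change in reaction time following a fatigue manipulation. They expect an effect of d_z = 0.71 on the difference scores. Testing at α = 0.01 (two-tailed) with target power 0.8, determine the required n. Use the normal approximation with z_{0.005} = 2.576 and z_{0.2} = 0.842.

For a paired (one-sample on differences) test: n = ((z_{α/2} + z_β) / d)².
z_{α/2} + z_β = 2.576 + 0.842 = 3.418.
n = (3.418 / 0.71)² = 4.814² = 23.18.
Round up.

n = 24 pairs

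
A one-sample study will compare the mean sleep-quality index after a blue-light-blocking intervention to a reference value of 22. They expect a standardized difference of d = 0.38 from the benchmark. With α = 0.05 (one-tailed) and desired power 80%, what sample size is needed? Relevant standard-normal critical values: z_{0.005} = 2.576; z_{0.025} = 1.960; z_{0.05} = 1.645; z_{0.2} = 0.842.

n = 43

For a one-sample test: n = ((z_{α} + z_β) / d)².
z_{α} + z_β = 1.645 + 0.842 = 2.487.
n = (2.487 / 0.38)² = 6.545² = 42.83.
Round up.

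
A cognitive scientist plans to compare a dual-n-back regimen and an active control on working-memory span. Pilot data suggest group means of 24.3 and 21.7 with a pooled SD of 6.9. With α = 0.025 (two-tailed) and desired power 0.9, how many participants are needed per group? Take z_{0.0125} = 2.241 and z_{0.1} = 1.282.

n = 175 per group

Cohen's d = |M₁ − M₂| / SD_pooled = |24.3 − 21.7| / 6.9 = 2.6 / 6.9 = 0.377.
For two independent groups with equal n: n = 2·((z_{α/2} + z_β) / d)².
z_{α/2} + z_β = 2.241 + 1.282 = 3.523.
n = 2 × (3.523 / 0.377)² = 2 × 9.345² = 2 × 87.33 = 174.7.
Round up to the next whole participant.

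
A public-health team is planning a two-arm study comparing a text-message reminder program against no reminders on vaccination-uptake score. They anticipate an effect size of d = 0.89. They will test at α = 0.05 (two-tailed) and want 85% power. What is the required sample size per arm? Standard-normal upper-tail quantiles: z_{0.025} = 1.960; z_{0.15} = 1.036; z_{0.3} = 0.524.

n = 23 per group

For two independent groups with equal n: n = 2·((z_{α/2} + z_β) / d)².
z_{α/2} + z_β = 1.960 + 1.036 = 2.996.
n = 2 × (2.996 / 0.89)² = 2 × 3.366² = 2 × 11.33 = 22.7.
Round up to the next whole participant.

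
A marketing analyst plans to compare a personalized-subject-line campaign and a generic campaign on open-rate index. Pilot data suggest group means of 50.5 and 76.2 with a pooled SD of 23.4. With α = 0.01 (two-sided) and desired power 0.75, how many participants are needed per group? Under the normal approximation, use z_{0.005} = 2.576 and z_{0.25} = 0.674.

Cohen's d = |M₁ − M₂| / SD_pooled = |50.5 − 76.2| / 23.4 = 25.7 / 23.4 = 1.098.
For two independent groups with equal n: n = 2·((z_{α/2} + z_β) / d)².
z_{α/2} + z_β = 2.576 + 0.674 = 3.250.
n = 2 × (3.250 / 1.098)² = 2 × 2.960² = 2 × 8.76 = 17.5.
Round up to the next whole participant.

n = 18 per group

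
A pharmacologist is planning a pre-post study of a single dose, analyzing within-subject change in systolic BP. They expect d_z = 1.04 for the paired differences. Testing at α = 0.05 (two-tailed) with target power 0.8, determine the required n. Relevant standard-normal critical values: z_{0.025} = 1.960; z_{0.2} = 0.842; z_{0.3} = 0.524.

n = 8 pairs

For a paired (one-sample on differences) test: n = ((z_{α/2} + z_β) / d)².
z_{α/2} + z_β = 1.960 + 0.842 = 2.802.
n = (2.802 / 1.04)² = 2.694² = 7.26.
Round up.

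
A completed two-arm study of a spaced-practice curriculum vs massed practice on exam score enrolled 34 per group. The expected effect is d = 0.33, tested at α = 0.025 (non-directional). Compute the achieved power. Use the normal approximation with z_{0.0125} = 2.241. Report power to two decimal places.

power ≈ 0.19

For two equal groups, power = Φ(d·√(n/2) − z_{α/2}).
d·√(n/2) = 0.33 × √(34/2) = 0.33 × 4.123 = 1.361.
z_β = 1.361 − 2.241 = -0.880.
Power = Φ(-0.880) = 0.189.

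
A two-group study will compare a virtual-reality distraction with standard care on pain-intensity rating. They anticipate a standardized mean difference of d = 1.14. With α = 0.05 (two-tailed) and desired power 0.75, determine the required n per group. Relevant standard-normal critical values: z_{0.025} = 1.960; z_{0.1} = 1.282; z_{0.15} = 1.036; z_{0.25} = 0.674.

For two independent groups with equal n: n = 2·((z_{α/2} + z_β) / d)².
z_{α/2} + z_β = 1.960 + 0.674 = 2.634.
n = 2 × (2.634 / 1.14)² = 2 × 2.311² = 2 × 5.34 = 10.7.
Round up to the next whole participant.

n = 11 per group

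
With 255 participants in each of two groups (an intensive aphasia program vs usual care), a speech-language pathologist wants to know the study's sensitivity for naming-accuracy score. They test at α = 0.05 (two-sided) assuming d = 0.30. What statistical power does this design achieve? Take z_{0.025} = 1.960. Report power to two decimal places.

power ≈ 0.92

For two equal groups, power = Φ(d·√(n/2) − z_{α/2}).
d·√(n/2) = 0.30 × √(255/2) = 0.30 × 11.292 = 3.387.
z_β = 3.387 − 1.960 = 1.427.
Power = Φ(1.427) = 0.923.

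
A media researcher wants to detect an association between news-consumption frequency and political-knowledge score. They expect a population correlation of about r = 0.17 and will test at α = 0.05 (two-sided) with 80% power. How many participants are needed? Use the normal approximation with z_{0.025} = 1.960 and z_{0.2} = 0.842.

Fisher's z: C = ½·ln((1+r)/(1−r)) = ½·ln(1.4096) = 0.1717.
n = ((z_{α/2} + z_β)/C)² + 3.
(1.960 + 0.842) / 0.1717 = 2.802 / 0.1717 = 16.319.
n = 16.319² + 3 = 266.32 + 3 = 269.3.
Round up.

n = 270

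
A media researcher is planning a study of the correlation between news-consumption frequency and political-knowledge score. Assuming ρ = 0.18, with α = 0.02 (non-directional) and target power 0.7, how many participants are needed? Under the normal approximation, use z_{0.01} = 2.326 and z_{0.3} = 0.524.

n = 249

Fisher's z: C = ½·ln((1+r)/(1−r)) = ½·ln(1.4390) = 0.1820.
n = ((z_{α/2} + z_β)/C)² + 3.
(2.326 + 0.524) / 0.1820 = 2.850 / 0.1820 = 15.659.
n = 15.659² + 3 = 245.21 + 3 = 248.2.
Round up.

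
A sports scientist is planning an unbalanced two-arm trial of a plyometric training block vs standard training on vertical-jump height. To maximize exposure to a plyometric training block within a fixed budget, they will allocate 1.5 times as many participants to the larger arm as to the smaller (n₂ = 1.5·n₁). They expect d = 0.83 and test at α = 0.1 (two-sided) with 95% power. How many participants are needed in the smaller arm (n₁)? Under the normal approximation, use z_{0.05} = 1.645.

With allocation ratio k = n₂/n₁ = 1.5, Var(x̄₁−x̄₂) = σ²(1/n₁ + 1/(k·n₁)) = σ²·(k+1)/(k·n₁).
So n₁ = (1 + 1/k)·((z_{α/2} + z_β)/d)² = 1.667 × (3.290/0.83)².
n₁ = 1.667 × 15.71 = 26.2.
Round up: n₁ = 27, giving n₂ = ⌈1.5 × 27⌉ = ⌈40.5⌉ = 41.

n₁ = 27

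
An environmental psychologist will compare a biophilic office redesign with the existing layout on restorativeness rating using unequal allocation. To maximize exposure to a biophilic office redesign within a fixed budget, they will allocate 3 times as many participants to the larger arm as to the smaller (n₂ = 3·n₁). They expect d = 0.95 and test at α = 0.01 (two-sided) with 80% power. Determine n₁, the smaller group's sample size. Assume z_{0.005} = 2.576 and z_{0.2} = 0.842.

n₁ = 18

With allocation ratio k = n₂/n₁ = 3, Var(x̄₁−x̄₂) = σ²(1/n₁ + 1/(k·n₁)) = σ²·(k+1)/(k·n₁).
So n₁ = (1 + 1/k)·((z_{α/2} + z_β)/d)² = 1.333 × (3.418/0.95)².
n₁ = 1.333 × 12.94 = 17.3.
Round up: n₁ = 18, giving n₂ = 3 × 18 = 54.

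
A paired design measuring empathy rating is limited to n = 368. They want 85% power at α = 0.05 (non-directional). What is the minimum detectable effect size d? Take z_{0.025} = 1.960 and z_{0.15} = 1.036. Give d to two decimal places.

For a single sample (or paired design) of n = 368: d_min = (z_{α/2} + z_β)/√n.
z-sum = 1.960 + 1.036 = 2.996.
d_min = 2.996 / √368 = 2.996 / 19.183 = 0.156.

d_min ≈ 0.16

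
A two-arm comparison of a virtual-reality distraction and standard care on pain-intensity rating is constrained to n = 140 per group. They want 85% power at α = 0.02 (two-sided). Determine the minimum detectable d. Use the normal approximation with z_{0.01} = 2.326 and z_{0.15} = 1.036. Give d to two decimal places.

d_min ≈ 0.40

For two independent groups of n = 140 each: d_min = (z_{α/2} + z_β)·√(2/n).
z-sum = 2.326 + 1.036 = 3.362.
d_min = 3.362 × √(2/140) = 3.362 × 0.1195 = 0.402.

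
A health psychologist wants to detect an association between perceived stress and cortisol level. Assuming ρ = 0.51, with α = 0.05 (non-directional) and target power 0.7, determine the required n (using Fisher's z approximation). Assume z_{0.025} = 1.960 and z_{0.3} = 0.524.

n = 23

Fisher's z: C = ½·ln((1+r)/(1−r)) = ½·ln(3.0816) = 0.5627.
n = ((z_{α/2} + z_β)/C)² + 3.
(1.960 + 0.524) / 0.5627 = 2.484 / 0.5627 = 4.414.
n = 4.414² + 3 = 19.49 + 3 = 22.5.
Round up.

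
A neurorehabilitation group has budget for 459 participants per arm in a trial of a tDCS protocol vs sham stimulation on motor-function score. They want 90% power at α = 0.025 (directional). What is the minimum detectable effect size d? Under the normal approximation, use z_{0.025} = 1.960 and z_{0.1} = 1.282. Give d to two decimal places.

For two independent groups of n = 459 each: d_min = (z_{α} + z_β)·√(2/n).
z-sum = 1.960 + 1.282 = 3.242.
d_min = 3.242 × √(2/459) = 3.242 × 0.0660 = 0.214.

d_min ≈ 0.21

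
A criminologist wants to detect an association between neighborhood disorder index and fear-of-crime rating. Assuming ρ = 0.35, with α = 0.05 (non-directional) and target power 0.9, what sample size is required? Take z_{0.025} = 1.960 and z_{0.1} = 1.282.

n = 82

Fisher's z: C = ½·ln((1+r)/(1−r)) = ½·ln(2.0769) = 0.3654.
n = ((z_{α/2} + z_β)/C)² + 3.
(1.960 + 1.282) / 0.3654 = 3.242 / 0.3654 = 8.872.
n = 8.872² + 3 = 78.72 + 3 = 81.7.
Round up.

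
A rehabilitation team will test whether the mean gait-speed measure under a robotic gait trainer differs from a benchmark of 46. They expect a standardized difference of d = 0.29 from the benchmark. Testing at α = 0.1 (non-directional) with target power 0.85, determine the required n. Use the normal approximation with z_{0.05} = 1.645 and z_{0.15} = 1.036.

n = 86

For a one-sample test: n = ((z_{α/2} + z_β) / d)².
z_{α/2} + z_β = 1.645 + 1.036 = 2.681.
n = (2.681 / 0.29)² = 9.245² = 85.47.
Round up.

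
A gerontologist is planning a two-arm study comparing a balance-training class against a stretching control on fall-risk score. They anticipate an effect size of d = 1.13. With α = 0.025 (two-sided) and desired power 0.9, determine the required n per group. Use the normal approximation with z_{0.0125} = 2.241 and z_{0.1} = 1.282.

n = 20 per group

For two independent groups with equal n: n = 2·((z_{α/2} + z_β) / d)².
z_{α/2} + z_β = 2.241 + 1.282 = 3.523.
n = 2 × (3.523 / 1.13)² = 2 × 3.118² = 2 × 9.72 = 19.4.
Round up to the next whole participant.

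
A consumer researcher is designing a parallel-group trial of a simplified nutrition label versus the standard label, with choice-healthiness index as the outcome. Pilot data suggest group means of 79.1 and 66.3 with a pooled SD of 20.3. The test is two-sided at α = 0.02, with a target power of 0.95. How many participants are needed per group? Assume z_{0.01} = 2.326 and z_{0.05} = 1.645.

n = 80 per group

Cohen's d = |M₁ − M₂| / SD_pooled = |79.1 − 66.3| / 20.3 = 12.8 / 20.3 = 0.631.
For two independent groups with equal n: n = 2·((z_{α/2} + z_β) / d)².
z_{α/2} + z_β = 2.326 + 1.645 = 3.971.
n = 2 × (3.971 / 0.631)² = 2 × 6.293² = 2 × 39.60 = 79.2.
Round up to the next whole participant.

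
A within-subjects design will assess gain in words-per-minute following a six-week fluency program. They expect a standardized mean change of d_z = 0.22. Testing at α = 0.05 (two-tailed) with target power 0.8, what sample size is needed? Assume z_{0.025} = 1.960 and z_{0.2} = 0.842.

n = 163 pairs

For a paired (one-sample on differences) test: n = ((z_{α/2} + z_β) / d)².
z_{α/2} + z_β = 1.960 + 0.842 = 2.802.
n = (2.802 / 0.22)² = 12.736² = 162.21.
Round up.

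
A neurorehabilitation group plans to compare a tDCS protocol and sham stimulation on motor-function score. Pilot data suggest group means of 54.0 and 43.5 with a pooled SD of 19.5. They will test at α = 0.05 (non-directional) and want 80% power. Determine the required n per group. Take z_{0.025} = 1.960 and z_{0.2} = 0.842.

Cohen's d = |M₁ − M₂| / SD_pooled = |54.0 − 43.5| / 19.5 = 10.5 / 19.5 = 0.538.
For two independent groups with equal n: n = 2·((z_{α/2} + z_β) / d)².
z_{α/2} + z_β = 1.960 + 0.842 = 2.802.
n = 2 × (2.802 / 0.538)² = 2 × 5.208² = 2 × 27.13 = 54.3.
Round up to the next whole participant.

n = 55 per group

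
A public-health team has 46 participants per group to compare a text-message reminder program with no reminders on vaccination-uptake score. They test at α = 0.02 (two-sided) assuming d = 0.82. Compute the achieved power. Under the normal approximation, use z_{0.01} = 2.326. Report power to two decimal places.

For two equal groups, power = Φ(d·√(n/2) − z_{α/2}).
d·√(n/2) = 0.82 × √(46/2) = 0.82 × 4.796 = 3.933.
z_β = 3.933 − 2.326 = 1.607.
Power = Φ(1.607) = 0.946.

power ≈ 0.95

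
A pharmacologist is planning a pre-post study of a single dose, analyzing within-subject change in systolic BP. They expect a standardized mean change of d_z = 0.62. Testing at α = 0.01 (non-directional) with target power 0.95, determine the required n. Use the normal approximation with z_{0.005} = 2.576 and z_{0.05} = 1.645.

For a paired (one-sample on differences) test: n = ((z_{α/2} + z_β) / d)².
z_{α/2} + z_β = 2.576 + 1.645 = 4.221.
n = (4.221 / 0.62)² = 6.808² = 46.35.
Round up.

n = 47 pairs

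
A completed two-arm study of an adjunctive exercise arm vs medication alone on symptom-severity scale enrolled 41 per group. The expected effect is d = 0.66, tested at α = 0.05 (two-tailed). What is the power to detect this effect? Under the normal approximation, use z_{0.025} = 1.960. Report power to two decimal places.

For two equal groups, power = Φ(d·√(n/2) − z_{α/2}).
d·√(n/2) = 0.66 × √(41/2) = 0.66 × 4.528 = 2.988.
z_β = 2.988 − 1.960 = 1.028.
Power = Φ(1.028) = 0.848.

power ≈ 0.85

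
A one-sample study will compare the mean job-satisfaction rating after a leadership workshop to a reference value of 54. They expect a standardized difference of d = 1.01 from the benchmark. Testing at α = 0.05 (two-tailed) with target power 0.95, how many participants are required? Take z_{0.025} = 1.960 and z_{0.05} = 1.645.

For a one-sample test: n = ((z_{α/2} + z_β) / d)².
z_{α/2} + z_β = 1.960 + 1.645 = 3.605.
n = (3.605 / 1.01)² = 3.569² = 12.74.
Round up.

n = 13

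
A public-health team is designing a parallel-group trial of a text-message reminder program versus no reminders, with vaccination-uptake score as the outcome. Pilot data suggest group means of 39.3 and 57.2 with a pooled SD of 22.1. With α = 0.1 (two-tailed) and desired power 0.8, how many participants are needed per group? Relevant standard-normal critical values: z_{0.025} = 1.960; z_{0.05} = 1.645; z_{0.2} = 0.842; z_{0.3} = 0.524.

Cohen's d = |M₁ − M₂| / SD_pooled = |39.3 − 57.2| / 22.1 = 17.9 / 22.1 = 0.810.
For two independent groups with equal n: n = 2·((z_{α/2} + z_β) / d)².
z_{α/2} + z_β = 1.645 + 0.842 = 2.487.
n = 2 × (2.487 / 0.810)² = 2 × 3.070² = 2 × 9.43 = 18.9.
Round up to the next whole participant.

n = 19 per group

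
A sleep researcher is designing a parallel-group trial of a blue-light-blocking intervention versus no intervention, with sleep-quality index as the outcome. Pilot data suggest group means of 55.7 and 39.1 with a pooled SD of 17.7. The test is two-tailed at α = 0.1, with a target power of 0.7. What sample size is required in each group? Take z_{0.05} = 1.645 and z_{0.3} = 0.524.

n = 11 per group

Cohen's d = |M₁ − M₂| / SD_pooled = |55.7 − 39.1| / 17.7 = 16.6 / 17.7 = 0.938.
For two independent groups with equal n: n = 2·((z_{α/2} + z_β) / d)².
z_{α/2} + z_β = 1.645 + 0.524 = 2.169.
n = 2 × (2.169 / 0.938)² = 2 × 2.312² = 2 × 5.35 = 10.7.
Round up to the next whole participant.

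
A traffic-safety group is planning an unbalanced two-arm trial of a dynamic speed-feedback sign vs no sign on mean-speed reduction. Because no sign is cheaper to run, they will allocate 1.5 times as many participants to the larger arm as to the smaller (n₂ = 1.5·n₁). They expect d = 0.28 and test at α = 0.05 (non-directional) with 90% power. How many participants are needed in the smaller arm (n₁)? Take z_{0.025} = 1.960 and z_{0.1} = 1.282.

n₁ = 224

With allocation ratio k = n₂/n₁ = 1.5, Var(x̄₁−x̄₂) = σ²(1/n₁ + 1/(k·n₁)) = σ²·(k+1)/(k·n₁).
So n₁ = (1 + 1/k)·((z_{α/2} + z_β)/d)² = 1.667 × (3.242/0.28)².
n₁ = 1.667 × 134.06 = 223.4.
Round up: n₁ = 224, giving n₂ = 1.5 × 224 = 336.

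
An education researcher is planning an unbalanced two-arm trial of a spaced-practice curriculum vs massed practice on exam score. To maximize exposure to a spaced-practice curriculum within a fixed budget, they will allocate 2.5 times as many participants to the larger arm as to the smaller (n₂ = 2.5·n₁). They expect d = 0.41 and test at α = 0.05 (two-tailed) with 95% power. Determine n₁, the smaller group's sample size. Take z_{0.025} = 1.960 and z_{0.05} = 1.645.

n₁ = 109

With allocation ratio k = n₂/n₁ = 2.5, Var(x̄₁−x̄₂) = σ²(1/n₁ + 1/(k·n₁)) = σ²·(k+1)/(k·n₁).
So n₁ = (1 + 1/k)·((z_{α/2} + z_β)/d)² = 1.400 × (3.605/0.41)².
n₁ = 1.400 × 77.31 = 108.2.
Round up: n₁ = 109, giving n₂ = ⌈2.5 × 109⌉ = ⌈272.5⌉ = 273.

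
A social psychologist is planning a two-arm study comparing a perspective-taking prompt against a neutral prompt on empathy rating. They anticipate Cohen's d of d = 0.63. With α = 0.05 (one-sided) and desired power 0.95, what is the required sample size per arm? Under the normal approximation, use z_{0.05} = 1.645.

n = 55 per group

For two independent groups with equal n: n = 2·((z_{α} + z_β) / d)².
z_{α} + z_β = 1.645 + 1.645 = 3.290.
n = 2 × (3.290 / 0.63)² = 2 × 5.222² = 2 × 27.27 = 54.5.
Round up to the next whole participant.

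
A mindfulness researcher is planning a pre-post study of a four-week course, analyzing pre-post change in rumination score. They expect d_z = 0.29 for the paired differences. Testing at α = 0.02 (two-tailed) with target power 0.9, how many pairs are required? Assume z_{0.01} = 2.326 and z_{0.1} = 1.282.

n = 155 pairs

For a paired (one-sample on differences) test: n = ((z_{α/2} + z_β) / d)².
z_{α/2} + z_β = 2.326 + 1.282 = 3.608.
n = (3.608 / 0.29)² = 12.441² = 154.79.
Round up.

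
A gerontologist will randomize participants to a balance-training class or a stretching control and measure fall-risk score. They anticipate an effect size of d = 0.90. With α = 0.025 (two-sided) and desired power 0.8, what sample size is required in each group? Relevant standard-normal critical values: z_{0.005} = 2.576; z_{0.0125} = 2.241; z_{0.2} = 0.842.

n = 24 per group

For two independent groups with equal n: n = 2·((z_{α/2} + z_β) / d)².
z_{α/2} + z_β = 2.241 + 0.842 = 3.083.
n = 2 × (3.083 / 0.90)² = 2 × 3.426² = 2 × 11.73 = 23.5.
Round up to the next whole participant.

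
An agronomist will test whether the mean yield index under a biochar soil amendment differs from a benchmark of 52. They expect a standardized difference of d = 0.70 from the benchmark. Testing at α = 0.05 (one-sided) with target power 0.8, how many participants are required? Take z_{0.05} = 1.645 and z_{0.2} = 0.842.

n = 13

For a one-sample test: n = ((z_{α} + z_β) / d)².
z_{α} + z_β = 1.645 + 0.842 = 2.487.
n = (2.487 / 0.70)² = 3.553² = 12.62.
Round up.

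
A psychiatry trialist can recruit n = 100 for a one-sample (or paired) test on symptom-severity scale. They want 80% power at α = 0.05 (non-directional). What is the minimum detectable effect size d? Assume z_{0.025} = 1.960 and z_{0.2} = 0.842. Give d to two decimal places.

d_min ≈ 0.28

For a single sample (or paired design) of n = 100: d_min = (z_{α/2} + z_β)/√n.
z-sum = 1.960 + 0.842 = 2.802.
d_min = 2.802 / √100 = 2.802 / 10.000 = 0.280.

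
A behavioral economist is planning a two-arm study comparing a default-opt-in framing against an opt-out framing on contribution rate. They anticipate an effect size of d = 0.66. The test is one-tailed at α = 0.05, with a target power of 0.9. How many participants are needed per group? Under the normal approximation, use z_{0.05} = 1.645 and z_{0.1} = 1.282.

For two independent groups with equal n: n = 2·((z_{α} + z_β) / d)².
z_{α} + z_β = 1.645 + 1.282 = 2.927.
n = 2 × (2.927 / 0.66)² = 2 × 4.435² = 2 × 19.67 = 39.3.
Round up to the next whole participant.

n = 40 per group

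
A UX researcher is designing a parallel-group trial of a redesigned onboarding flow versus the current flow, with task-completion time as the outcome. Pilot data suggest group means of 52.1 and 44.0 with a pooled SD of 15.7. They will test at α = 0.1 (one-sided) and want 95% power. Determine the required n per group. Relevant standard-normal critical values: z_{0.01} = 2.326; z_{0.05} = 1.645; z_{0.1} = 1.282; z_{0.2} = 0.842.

Cohen's d = |M₁ − M₂| / SD_pooled = |52.1 − 44.0| / 15.7 = 8.1 / 15.7 = 0.516.
For two independent groups with equal n: n = 2·((z_{α} + z_β) / d)².
z_{α} + z_β = 1.282 + 1.645 = 2.927.
n = 2 × (2.927 / 0.516)² = 2 × 5.672² = 2 × 32.18 = 64.4.
Round up to the next whole participant.

n = 65 per group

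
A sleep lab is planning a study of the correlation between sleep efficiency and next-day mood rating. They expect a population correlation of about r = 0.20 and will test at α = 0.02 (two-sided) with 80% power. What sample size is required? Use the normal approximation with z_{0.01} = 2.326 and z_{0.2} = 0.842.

n = 248

Fisher's z: C = ½·ln((1+r)/(1−r)) = ½·ln(1.5000) = 0.2027.
n = ((z_{α/2} + z_β)/C)² + 3.
(2.326 + 0.842) / 0.2027 = 3.168 / 0.2027 = 15.629.
n = 15.629² + 3 = 244.27 + 3 = 247.3.
Round up.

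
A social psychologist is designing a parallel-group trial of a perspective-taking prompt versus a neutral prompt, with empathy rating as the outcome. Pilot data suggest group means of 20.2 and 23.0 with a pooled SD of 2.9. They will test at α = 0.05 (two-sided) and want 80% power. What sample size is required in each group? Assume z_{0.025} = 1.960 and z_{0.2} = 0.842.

n = 17 per group

Cohen's d = |M₁ − M₂| / SD_pooled = |20.2 − 23.0| / 2.9 = 2.8 / 2.9 = 0.966.
For two independent groups with equal n: n = 2·((z_{α/2} + z_β) / d)².
z_{α/2} + z_β = 1.960 + 0.842 = 2.802.
n = 2 × (2.802 / 0.966)² = 2 × 2.901² = 2 × 8.41 = 16.8.
Round up to the next whole participant.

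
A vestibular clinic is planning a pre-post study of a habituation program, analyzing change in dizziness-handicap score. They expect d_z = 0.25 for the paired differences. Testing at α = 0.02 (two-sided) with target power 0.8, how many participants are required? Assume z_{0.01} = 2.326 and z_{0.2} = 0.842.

For a paired (one-sample on differences) test: n = ((z_{α/2} + z_β) / d)².
z_{α/2} + z_β = 2.326 + 0.842 = 3.168.
n = (3.168 / 0.25)² = 12.672² = 160.58.
Round up.

n = 161 pairs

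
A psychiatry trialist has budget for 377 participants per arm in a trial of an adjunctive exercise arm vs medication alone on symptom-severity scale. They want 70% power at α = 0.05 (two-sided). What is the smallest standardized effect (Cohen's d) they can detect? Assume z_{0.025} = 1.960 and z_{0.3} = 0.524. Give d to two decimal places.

d_min ≈ 0.18

For two independent groups of n = 377 each: d_min = (z_{α/2} + z_β)·√(2/n).
z-sum = 1.960 + 0.524 = 2.484.
d_min = 2.484 × √(2/377) = 2.484 × 0.0728 = 0.181.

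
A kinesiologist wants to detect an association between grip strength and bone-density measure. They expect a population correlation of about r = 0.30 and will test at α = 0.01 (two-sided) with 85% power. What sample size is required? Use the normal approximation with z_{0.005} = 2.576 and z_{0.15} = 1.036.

Fisher's z: C = ½·ln((1+r)/(1−r)) = ½·ln(1.8571) = 0.3095.
n = ((z_{α/2} + z_β)/C)² + 3.
(2.576 + 1.036) / 0.3095 = 3.612 / 0.3095 = 11.670.
n = 11.670² + 3 = 136.20 + 3 = 139.2.
Round up.

n = 140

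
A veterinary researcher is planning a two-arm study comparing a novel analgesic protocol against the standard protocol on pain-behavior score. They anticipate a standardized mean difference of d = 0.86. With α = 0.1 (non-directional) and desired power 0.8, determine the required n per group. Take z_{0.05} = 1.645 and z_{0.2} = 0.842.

For two independent groups with equal n: n = 2·((z_{α/2} + z_β) / d)².
z_{α/2} + z_β = 1.645 + 0.842 = 2.487.
n = 2 × (2.487 / 0.86)² = 2 × 2.892² = 2 × 8.36 = 16.7.
Round up to the next whole participant.

n = 17 per group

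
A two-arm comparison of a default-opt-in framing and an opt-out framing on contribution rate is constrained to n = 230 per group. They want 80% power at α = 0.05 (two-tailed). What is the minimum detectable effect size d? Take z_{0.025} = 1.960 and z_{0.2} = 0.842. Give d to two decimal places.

For two independent groups of n = 230 each: d_min = (z_{α/2} + z_β)·√(2/n).
z-sum = 1.960 + 0.842 = 2.802.
d_min = 2.802 × √(2/230) = 2.802 × 0.0933 = 0.261.

d_min ≈ 0.26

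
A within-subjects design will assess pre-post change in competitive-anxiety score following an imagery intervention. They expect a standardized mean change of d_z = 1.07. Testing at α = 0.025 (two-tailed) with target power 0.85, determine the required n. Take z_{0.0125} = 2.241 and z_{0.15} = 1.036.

For a paired (one-sample on differences) test: n = ((z_{α/2} + z_β) / d)².
z_{α/2} + z_β = 2.241 + 1.036 = 3.277.
n = (3.277 / 1.07)² = 3.063² = 9.38.
Round up.

n = 10 pairs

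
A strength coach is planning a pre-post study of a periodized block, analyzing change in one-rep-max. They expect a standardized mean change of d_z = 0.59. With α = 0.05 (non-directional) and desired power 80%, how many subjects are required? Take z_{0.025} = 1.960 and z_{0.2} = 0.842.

n = 23 pairs

For a paired (one-sample on differences) test: n = ((z_{α/2} + z_β) / d)².
z_{α/2} + z_β = 1.960 + 0.842 = 2.802.
n = (2.802 / 0.59)² = 4.749² = 22.55.
Round up.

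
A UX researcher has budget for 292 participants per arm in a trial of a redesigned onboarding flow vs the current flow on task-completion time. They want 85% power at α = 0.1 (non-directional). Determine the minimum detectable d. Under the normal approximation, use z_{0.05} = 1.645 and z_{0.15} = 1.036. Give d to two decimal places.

d_min ≈ 0.22

For two independent groups of n = 292 each: d_min = (z_{α/2} + z_β)·√(2/n).
z-sum = 1.645 + 1.036 = 2.681.
d_min = 2.681 × √(2/292) = 2.681 × 0.0828 = 0.222.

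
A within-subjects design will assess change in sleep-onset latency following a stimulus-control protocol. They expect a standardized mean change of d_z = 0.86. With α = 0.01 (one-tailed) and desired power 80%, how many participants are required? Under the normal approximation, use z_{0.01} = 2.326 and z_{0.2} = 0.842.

n = 14 pairs

For a paired (one-sample on differences) test: n = ((z_{α} + z_β) / d)².
z_{α} + z_β = 2.326 + 0.842 = 3.168.
n = (3.168 / 0.86)² = 3.684² = 13.57.
Round up.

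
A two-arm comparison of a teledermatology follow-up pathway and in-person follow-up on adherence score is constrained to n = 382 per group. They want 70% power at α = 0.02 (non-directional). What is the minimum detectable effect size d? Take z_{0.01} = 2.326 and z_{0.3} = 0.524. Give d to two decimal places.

d_min ≈ 0.21

For two independent groups of n = 382 each: d_min = (z_{α/2} + z_β)·√(2/n).
z-sum = 2.326 + 0.524 = 2.850.
d_min = 2.850 × √(2/382) = 2.850 × 0.0724 = 0.206.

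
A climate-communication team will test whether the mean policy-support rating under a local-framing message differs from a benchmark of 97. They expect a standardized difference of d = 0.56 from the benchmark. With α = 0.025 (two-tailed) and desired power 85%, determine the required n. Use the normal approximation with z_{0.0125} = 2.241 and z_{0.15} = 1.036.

For a one-sample test: n = ((z_{α/2} + z_β) / d)².
z_{α/2} + z_β = 2.241 + 1.036 = 3.277.
n = (3.277 / 0.56)² = 5.852² = 34.24.
Round up.

n = 35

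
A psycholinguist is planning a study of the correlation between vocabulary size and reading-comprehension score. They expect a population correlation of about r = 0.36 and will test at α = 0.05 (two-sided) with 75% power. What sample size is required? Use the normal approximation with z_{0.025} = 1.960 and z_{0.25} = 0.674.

n = 52

Fisher's z: C = ½·ln((1+r)/(1−r)) = ½·ln(2.1250) = 0.3769.
n = ((z_{α/2} + z_β)/C)² + 3.
(1.960 + 0.674) / 0.3769 = 2.634 / 0.3769 = 6.989.
n = 6.989² + 3 = 48.84 + 3 = 51.8.
Round up.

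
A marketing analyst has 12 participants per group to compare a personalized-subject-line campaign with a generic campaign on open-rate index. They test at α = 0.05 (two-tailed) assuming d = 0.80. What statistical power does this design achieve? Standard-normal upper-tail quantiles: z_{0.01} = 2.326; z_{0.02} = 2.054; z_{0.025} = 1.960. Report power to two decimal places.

power ≈ 0.50

For two equal groups, power = Φ(d·√(n/2) − z_{α/2}).
d·√(n/2) = 0.80 × √(12/2) = 0.80 × 2.449 = 1.960.
z_β = 1.960 − 1.960 = -0.000.
Power = Φ(-0.000) = 0.500.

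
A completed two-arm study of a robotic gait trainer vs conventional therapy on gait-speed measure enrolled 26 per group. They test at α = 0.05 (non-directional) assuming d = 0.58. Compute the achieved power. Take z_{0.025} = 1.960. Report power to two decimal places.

For two equal groups, power = Φ(d·√(n/2) − z_{α/2}).
d·√(n/2) = 0.58 × √(26/2) = 0.58 × 3.606 = 2.091.
z_β = 2.091 − 1.960 = 0.131.
Power = Φ(0.131) = 0.552.

power ≈ 0.55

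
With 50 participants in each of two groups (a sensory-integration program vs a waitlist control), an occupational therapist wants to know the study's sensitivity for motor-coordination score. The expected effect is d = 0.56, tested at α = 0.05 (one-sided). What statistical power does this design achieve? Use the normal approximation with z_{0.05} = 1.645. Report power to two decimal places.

power ≈ 0.88

For two equal groups, power = Φ(d·√(n/2) − z_{α}).
d·√(n/2) = 0.56 × √(50/2) = 0.56 × 5.000 = 2.800.
z_β = 2.800 − 1.645 = 1.155.
Power = Φ(1.155) = 0.876.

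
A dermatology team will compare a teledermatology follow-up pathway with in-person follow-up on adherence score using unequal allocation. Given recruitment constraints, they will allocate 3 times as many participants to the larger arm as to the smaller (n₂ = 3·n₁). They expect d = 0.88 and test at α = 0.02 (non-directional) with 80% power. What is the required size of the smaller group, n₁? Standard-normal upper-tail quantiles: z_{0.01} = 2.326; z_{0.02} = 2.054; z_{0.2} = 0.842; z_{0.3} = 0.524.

n₁ = 18

With allocation ratio k = n₂/n₁ = 3, Var(x̄₁−x̄₂) = σ²(1/n₁ + 1/(k·n₁)) = σ²·(k+1)/(k·n₁).
So n₁ = (1 + 1/k)·((z_{α/2} + z_β)/d)² = 1.333 × (3.168/0.88)².
n₁ = 1.333 × 12.96 = 17.3.
Round up: n₁ = 18, giving n₂ = 3 × 18 = 54.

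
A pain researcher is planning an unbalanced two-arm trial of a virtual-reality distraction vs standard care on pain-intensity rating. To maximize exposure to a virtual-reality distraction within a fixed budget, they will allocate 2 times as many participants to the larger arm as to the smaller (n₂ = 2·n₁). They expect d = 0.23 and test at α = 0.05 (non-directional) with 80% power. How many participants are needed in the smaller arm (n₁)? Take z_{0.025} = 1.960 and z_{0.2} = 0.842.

With allocation ratio k = n₂/n₁ = 2, Var(x̄₁−x̄₂) = σ²(1/n₁ + 1/(k·n₁)) = σ²·(k+1)/(k·n₁).
So n₁ = (1 + 1/k)·((z_{α/2} + z_β)/d)² = 1.500 × (2.802/0.23)².
n₁ = 1.500 × 148.42 = 222.6.
Round up: n₁ = 223, giving n₂ = 2 × 223 = 446.

n₁ = 223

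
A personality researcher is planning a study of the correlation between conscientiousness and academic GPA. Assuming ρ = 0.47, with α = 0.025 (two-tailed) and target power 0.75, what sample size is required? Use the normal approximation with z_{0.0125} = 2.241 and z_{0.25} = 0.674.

n = 36

Fisher's z: C = ½·ln((1+r)/(1−r)) = ½·ln(2.7736) = 0.5101.
n = ((z_{α/2} + z_β)/C)² + 3.
(2.241 + 0.674) / 0.5101 = 2.915 / 0.5101 = 5.715.
n = 5.715² + 3 = 32.66 + 3 = 35.7.
Round up.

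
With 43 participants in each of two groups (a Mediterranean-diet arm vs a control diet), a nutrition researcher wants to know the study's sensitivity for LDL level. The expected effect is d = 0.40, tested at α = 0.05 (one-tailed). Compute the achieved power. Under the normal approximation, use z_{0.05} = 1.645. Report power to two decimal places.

For two equal groups, power = Φ(d·√(n/2) − z_{α}).
d·√(n/2) = 0.40 × √(43/2) = 0.40 × 4.637 = 1.855.
z_β = 1.855 − 1.645 = 0.210.
Power = Φ(0.210) = 0.583.

power ≈ 0.58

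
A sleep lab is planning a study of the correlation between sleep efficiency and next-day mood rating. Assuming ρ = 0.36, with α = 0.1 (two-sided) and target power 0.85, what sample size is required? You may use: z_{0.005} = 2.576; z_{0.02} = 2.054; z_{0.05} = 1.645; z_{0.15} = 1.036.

Fisher's z: C = ½·ln((1+r)/(1−r)) = ½·ln(2.1250) = 0.3769.
n = ((z_{α/2} + z_β)/C)² + 3.
(1.645 + 1.036) / 0.3769 = 2.681 / 0.3769 = 7.113.
n = 7.113² + 3 = 50.60 + 3 = 53.6.
Round up.

n = 54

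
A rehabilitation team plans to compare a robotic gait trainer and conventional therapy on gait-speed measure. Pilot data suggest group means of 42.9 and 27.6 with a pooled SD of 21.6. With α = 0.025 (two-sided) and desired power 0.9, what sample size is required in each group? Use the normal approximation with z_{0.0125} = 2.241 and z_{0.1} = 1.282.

n = 50 per group

Cohen's d = |M₁ − M₂| / SD_pooled = |42.9 − 27.6| / 21.6 = 15.3 / 21.6 = 0.708.
For two independent groups with equal n: n = 2·((z_{α/2} + z_β) / d)².
z_{α/2} + z_β = 2.241 + 1.282 = 3.523.
n = 2 × (3.523 / 0.708)² = 2 × 4.976² = 2 × 24.76 = 49.5.
Round up to the next whole participant.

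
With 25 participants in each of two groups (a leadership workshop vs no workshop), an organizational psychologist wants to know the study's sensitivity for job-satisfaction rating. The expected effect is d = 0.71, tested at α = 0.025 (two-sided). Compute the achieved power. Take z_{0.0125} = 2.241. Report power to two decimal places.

For two equal groups, power = Φ(d·√(n/2) − z_{α/2}).
d·√(n/2) = 0.71 × √(25/2) = 0.71 × 3.536 = 2.510.
z_β = 2.510 − 2.241 = 0.269.
Power = Φ(0.269) = 0.606.

power ≈ 0.61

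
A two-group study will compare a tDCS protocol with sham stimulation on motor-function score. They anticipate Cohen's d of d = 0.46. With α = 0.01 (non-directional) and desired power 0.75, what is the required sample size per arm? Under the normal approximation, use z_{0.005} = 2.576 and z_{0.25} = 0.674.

For two independent groups with equal n: n = 2·((z_{α/2} + z_β) / d)².
z_{α/2} + z_β = 2.576 + 0.674 = 3.250.
n = 2 × (3.250 / 0.46)² = 2 × 7.065² = 2 × 49.92 = 99.8.
Round up to the next whole participant.

n = 100 per group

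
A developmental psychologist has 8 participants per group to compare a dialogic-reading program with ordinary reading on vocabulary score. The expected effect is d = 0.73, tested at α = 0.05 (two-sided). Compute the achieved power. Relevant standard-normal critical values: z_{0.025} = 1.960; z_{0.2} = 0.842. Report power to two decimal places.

power ≈ 0.31

For two equal groups, power = Φ(d·√(n/2) − z_{α/2}).
d·√(n/2) = 0.73 × √(8/2) = 0.73 × 2.000 = 1.460.
z_β = 1.460 − 1.960 = -0.500.
Power = Φ(-0.500) = 0.309.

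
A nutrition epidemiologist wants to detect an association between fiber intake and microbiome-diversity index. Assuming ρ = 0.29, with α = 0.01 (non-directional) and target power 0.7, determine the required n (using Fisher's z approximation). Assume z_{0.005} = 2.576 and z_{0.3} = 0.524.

n = 111

Fisher's z: C = ½·ln((1+r)/(1−r)) = ½·ln(1.8169) = 0.2986.
n = ((z_{α/2} + z_β)/C)² + 3.
(2.576 + 0.524) / 0.2986 = 3.100 / 0.2986 = 10.382.
n = 10.382² + 3 = 107.78 + 3 = 110.8.
Round up.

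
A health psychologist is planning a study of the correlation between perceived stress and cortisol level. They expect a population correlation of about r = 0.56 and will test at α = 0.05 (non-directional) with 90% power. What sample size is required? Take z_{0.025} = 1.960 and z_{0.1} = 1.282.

Fisher's z: C = ½·ln((1+r)/(1−r)) = ½·ln(3.5455) = 0.6328.
n = ((z_{α/2} + z_β)/C)² + 3.
(1.960 + 1.282) / 0.6328 = 3.242 / 0.6328 = 5.123.
n = 5.123² + 3 = 26.25 + 3 = 29.2.
Round up.

n = 30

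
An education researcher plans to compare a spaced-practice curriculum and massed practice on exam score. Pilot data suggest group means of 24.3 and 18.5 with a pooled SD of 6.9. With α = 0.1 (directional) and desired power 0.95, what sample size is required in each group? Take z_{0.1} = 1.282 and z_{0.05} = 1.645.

Cohen's d = |M₁ − M₂| / SD_pooled = |24.3 − 18.5| / 6.9 = 5.8 / 6.9 = 0.841.
For two independent groups with equal n: n = 2·((z_{α} + z_β) / d)².
z_{α} + z_β = 1.282 + 1.645 = 2.927.
n = 2 × (2.927 / 0.841)² = 2 × 3.480² = 2 × 12.11 = 24.2.
Round up to the next whole participant.

n = 25 per group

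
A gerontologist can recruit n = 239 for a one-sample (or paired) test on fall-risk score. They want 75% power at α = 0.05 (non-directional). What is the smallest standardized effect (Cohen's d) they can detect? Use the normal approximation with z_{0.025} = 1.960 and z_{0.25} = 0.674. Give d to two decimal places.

For a single sample (or paired design) of n = 239: d_min = (z_{α/2} + z_β)/√n.
z-sum = 1.960 + 0.674 = 2.634.
d_min = 2.634 / √239 = 2.634 / 15.460 = 0.170.

d_min ≈ 0.17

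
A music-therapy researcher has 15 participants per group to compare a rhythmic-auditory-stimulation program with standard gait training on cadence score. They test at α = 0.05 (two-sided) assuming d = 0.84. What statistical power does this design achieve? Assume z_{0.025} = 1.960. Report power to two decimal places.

power ≈ 0.63

For two equal groups, power = Φ(d·√(n/2) − z_{α/2}).
d·√(n/2) = 0.84 × √(15/2) = 0.84 × 2.739 = 2.300.
z_β = 2.300 − 1.960 = 0.340.
Power = Φ(0.340) = 0.633.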